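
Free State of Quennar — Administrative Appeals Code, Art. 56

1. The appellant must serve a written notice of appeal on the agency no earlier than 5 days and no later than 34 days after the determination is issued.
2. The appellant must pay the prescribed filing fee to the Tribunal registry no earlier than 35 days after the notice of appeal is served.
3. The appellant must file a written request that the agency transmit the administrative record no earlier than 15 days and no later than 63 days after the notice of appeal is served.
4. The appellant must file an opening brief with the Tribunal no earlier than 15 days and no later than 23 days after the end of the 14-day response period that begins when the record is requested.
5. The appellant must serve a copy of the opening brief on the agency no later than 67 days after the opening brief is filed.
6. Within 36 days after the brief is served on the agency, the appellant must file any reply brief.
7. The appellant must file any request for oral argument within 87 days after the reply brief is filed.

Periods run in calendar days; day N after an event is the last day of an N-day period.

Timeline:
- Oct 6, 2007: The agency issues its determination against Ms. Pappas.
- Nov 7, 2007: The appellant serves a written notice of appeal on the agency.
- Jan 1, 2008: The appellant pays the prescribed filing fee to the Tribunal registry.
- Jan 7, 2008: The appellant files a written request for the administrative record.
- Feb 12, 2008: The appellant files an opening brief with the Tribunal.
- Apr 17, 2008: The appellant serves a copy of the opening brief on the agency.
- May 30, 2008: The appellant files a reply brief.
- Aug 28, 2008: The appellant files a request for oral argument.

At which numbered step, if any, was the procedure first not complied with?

Step 6

Step 1 — 5 and 34 days from Oct 6, 2007 (when the determination is issued) are Oct 11, 2007 and Nov 9, 2007 respectively; done Nov 7, 2007, which is between those dates.
Step 2 — must wait 35 days from Nov 7, 2007 (when the notice of appeal is served), so not before Dec 12, 2007; done Jan 1, 2008, after the minimum wait.
Step 3 — 15 and 63 days from Nov 7, 2007 (when the notice of appeal is served) are Nov 22, 2007 and Jan 9, 2008 respectively; done Jan 7, 2008 — within the window.
Step 4 — 15 and 23 days from Jan 21, 2008 (end of the 14-day response period, which began when the record is requested on Jan 7, 2008) are Feb 5, 2008 and Feb 13, 2008 respectively; done Feb 12, 2008 — within the window.
Step 5 — counting 67 days from Feb 12, 2008 (when the opening brief is filed) gives a deadline of Apr 19, 2008; Apr 17, 2008 is within that limit.
Step 6 — counting 36 days from Apr 17, 2008 (when the brief is served on the agency) gives a deadline of May 23, 2008; not done until May 30, 2008, 7 days after the deadline.
The procedure was therefore not followed at step 6.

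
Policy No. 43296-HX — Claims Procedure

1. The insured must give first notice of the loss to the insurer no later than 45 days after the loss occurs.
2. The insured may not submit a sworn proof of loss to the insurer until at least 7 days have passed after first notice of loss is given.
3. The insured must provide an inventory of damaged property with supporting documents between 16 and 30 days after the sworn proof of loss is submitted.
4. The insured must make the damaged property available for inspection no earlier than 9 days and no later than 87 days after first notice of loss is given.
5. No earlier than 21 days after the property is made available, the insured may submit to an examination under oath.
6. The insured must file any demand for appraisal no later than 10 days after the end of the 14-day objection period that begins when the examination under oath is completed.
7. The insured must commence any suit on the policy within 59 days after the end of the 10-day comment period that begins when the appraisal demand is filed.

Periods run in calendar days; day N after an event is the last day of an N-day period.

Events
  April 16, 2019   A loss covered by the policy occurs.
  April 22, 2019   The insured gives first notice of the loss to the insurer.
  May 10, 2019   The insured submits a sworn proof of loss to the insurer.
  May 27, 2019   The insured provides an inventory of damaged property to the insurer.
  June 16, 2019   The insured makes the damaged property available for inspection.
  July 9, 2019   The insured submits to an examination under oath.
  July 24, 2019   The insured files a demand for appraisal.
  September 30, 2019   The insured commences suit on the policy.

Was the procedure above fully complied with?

Yes

Step 1: 45 days after April 16, 2019 (when the loss occurs) is May 31, 2019; done April 22, 2019 — timely.
Step 2: the earliest permitted date is 7 days after April 22, 2019 (when first notice of loss is given), i.e. April 29, 2019; done May 10, 2019 — permitted.
Step 3: the window is 16–30 days after May 10, 2019 (when the sworn proof of loss is submitted), so May 26, 2019 through June 9, 2019; done May 27, 2019 — within the window.
Step 4: the window is 9–87 days after April 22, 2019 (when first notice of loss is given), so May 1, 2019 through July 18, 2019; June 16, 2019 falls inside that range.
Step 5: the earliest permitted date is 21 days after June 16, 2019 (when the property is made available), i.e. July 7, 2019; July 9, 2019 is on or after that date.
Step 6: 10 days after July 23, 2019 (end of the 14-day objection period, which began when the examination under oath is completed on July 9, 2019) is August 2, 2019; done July 24, 2019 — timely.
Step 7: 59 days after August 3, 2019 (end of the 10-day comment period, which began when the appraisal demand is filed on July 24, 2019) is October 1, 2019; completed September 30, 2019, before the deadline.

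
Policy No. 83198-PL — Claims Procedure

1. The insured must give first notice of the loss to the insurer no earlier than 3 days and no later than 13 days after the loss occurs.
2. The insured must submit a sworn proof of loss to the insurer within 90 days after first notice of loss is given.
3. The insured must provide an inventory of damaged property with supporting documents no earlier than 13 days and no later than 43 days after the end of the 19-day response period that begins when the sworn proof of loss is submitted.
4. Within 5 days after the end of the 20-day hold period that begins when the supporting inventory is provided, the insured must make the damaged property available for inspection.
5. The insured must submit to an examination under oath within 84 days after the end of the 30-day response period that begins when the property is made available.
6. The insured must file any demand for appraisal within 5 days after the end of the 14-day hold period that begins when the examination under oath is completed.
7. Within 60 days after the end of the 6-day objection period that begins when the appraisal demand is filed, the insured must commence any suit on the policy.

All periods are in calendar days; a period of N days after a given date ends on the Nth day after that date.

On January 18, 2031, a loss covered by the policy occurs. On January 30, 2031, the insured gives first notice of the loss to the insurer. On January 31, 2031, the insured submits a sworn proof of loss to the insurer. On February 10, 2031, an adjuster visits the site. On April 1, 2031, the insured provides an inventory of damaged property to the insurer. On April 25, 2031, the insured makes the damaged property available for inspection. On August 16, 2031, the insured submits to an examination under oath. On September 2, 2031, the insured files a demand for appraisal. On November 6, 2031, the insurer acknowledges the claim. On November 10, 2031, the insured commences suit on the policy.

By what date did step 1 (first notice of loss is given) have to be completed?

Step 1 runs from January 18, 2031, when the loss occurs. The window is 3–13 days after January 18, 2031; it closes on January 31, 2031.

January 31, 2031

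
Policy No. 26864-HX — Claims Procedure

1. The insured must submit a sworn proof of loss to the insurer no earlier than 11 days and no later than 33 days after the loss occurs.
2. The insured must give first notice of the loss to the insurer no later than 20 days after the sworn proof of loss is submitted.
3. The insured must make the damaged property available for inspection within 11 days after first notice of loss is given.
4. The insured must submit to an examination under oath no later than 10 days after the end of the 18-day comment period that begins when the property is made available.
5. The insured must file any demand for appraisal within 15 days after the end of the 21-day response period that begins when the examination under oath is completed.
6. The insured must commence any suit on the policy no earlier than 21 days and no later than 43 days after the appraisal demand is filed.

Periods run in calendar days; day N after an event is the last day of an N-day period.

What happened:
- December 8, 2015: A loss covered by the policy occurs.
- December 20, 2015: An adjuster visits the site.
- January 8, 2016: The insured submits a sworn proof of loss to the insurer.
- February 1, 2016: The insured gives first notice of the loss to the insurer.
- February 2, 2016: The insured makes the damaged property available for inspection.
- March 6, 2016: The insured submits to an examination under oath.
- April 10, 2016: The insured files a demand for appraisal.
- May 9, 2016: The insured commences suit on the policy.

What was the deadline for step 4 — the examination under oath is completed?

March 1, 2016

The property is made available on February 2, 2016; the 18-day comment period therefore ends February 20, 2016, and step 4 runs from that date. 10 days after February 20, 2016 is March 1, 2016.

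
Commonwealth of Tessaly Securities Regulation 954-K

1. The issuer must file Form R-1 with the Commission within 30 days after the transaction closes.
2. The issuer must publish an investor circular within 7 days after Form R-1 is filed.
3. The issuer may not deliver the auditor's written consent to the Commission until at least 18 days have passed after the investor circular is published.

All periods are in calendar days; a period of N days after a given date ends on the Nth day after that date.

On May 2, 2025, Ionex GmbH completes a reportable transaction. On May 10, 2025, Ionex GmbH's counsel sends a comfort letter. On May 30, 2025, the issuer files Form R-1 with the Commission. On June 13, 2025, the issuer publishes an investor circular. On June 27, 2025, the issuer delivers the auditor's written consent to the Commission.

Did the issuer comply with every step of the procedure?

Step 1 — counting 30 days from May 2, 2025 (when the transaction closes) gives a deadline of June 1, 2025; done May 30, 2025 — timely.
Step 2 — counting 7 days from May 30, 2025 (when Form R-1 is filed) gives a deadline of June 6, 2025; done June 13, 2025 — 7 days late.
The procedure was therefore not followed at step 2.

No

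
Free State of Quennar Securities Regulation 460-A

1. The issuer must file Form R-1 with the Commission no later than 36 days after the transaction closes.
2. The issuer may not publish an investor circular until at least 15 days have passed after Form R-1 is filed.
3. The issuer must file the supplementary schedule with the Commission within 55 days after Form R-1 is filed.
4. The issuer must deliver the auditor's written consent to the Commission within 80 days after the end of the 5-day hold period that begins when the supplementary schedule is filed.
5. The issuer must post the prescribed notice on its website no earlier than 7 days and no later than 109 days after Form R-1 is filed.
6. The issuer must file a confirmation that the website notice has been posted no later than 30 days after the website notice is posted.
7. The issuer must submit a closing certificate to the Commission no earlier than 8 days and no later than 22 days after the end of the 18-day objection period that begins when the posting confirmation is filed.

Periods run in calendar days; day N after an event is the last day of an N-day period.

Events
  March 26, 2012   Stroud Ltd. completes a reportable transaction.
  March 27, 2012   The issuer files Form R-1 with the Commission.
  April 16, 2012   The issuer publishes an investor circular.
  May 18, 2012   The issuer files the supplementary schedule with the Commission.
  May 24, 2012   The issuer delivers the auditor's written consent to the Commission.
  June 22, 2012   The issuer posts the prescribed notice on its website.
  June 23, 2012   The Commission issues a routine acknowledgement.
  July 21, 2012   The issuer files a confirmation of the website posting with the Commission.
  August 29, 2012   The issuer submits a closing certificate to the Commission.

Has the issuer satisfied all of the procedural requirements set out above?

Step 1 — counting 36 days from March 26, 2012 (when the transaction closes) gives a deadline of May 1, 2012; completed March 27, 2012, before the deadline.
Step 2 — must wait 15 days from March 27, 2012 (when Form R-1 is filed), so not before April 11, 2012; done April 16, 2012, after the minimum wait.
Step 3 — counting 55 days from March 27, 2012 (when Form R-1 is filed) gives a deadline of May 21, 2012; done May 18, 2012 — timely.
Step 4 — counting 80 days from May 23, 2012 (end of the 5-day hold period, which began when the supplementary schedule is filed on May 18, 2012) gives a deadline of August 11, 2012; done May 24, 2012 — timely.
Step 5 — 7 and 109 days from March 27, 2012 (when Form R-1 is filed) are April 3, 2012 and July 14, 2012 respectively; done June 22, 2012 — within the window.
Step 6 — counting 30 days from June 22, 2012 (when the website notice is posted) gives a deadline of July 22, 2012; done July 21, 2012 — timely.
Step 7 — 8 and 22 days from August 8, 2012 (end of the 18-day objection period, which began when the posting confirmation is filed on July 21, 2012) are August 16, 2012 and August 30, 2012 respectively; August 29, 2012 falls inside that range.

Yes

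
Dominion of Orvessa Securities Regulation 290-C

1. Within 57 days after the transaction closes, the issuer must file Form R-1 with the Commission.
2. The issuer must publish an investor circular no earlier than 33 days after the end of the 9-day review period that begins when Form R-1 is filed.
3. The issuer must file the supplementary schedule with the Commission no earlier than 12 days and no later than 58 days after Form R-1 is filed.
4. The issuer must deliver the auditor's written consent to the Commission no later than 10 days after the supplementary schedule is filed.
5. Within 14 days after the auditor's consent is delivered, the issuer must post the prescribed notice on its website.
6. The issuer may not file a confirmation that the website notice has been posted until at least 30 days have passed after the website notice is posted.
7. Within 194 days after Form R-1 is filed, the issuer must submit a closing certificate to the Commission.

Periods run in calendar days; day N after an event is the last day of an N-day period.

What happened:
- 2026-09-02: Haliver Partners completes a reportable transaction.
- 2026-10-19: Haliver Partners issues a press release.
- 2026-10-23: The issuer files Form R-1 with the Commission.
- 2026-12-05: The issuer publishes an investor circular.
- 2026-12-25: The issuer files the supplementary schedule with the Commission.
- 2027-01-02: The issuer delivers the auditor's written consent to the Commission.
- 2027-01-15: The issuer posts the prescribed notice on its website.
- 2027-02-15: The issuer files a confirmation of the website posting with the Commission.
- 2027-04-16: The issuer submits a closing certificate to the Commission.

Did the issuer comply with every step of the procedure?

Step 1: 57 days after 2026-09-02 (when the transaction closes) is 2026-10-29; completed 2026-10-23, before the deadline.
Step 2: the earliest permitted date is 33 days after 2026-11-01 (end of the 9-day review period, which began when Form R-1 is filed on 2026-10-23), i.e. 2026-12-04; 2026-12-05 is on or after that date.
Step 3: the window is 12–58 days after 2026-10-23 (when Form R-1 is filed), so 2026-11-04 through 2026-12-20; 2026-12-25 is 5 days past the end of the window.

No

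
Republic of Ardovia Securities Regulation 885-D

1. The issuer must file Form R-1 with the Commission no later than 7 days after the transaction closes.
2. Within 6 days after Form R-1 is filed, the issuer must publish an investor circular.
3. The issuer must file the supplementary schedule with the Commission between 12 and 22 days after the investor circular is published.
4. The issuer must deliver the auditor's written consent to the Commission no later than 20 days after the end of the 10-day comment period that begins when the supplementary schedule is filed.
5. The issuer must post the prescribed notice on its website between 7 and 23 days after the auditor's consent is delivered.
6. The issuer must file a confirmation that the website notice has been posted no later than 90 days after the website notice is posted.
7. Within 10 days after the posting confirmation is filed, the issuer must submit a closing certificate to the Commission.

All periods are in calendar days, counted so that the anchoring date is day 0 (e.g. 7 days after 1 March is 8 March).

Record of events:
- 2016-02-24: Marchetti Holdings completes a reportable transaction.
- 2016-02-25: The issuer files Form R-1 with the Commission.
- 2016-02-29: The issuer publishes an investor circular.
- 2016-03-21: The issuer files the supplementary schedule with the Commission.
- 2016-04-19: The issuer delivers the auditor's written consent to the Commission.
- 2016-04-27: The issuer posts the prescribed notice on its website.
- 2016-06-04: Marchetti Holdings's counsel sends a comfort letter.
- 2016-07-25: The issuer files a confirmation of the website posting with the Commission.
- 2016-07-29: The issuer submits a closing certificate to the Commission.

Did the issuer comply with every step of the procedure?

Yes

(1) due by 2016-02-24 + 7 days = 2016-03-02; 2016-02-25 is within that limit.
(2) due by 2016-02-25 + 6 days = 2016-03-02; done 2016-02-29 — timely.
(3) the permitted window runs from 2016-02-29 + 12 = 2016-03-12 to 2016-02-29 + 22 = 2016-03-22; done 2016-03-21 — within the window.
(4) due by 2016-03-31 + 20 days = 2016-04-20; 2016-04-19 is within that limit.
(5) the permitted window runs from 2016-04-19 + 7 = 2016-04-26 to 2016-04-19 + 23 = 2016-05-12; done 2016-04-27 — within the window.
(6) due by 2016-04-27 + 90 days = 2016-07-26; 2016-07-25 is within that limit.
(7) due by 2016-07-25 + 10 days = 2016-08-04; 2016-07-29 is within that limit.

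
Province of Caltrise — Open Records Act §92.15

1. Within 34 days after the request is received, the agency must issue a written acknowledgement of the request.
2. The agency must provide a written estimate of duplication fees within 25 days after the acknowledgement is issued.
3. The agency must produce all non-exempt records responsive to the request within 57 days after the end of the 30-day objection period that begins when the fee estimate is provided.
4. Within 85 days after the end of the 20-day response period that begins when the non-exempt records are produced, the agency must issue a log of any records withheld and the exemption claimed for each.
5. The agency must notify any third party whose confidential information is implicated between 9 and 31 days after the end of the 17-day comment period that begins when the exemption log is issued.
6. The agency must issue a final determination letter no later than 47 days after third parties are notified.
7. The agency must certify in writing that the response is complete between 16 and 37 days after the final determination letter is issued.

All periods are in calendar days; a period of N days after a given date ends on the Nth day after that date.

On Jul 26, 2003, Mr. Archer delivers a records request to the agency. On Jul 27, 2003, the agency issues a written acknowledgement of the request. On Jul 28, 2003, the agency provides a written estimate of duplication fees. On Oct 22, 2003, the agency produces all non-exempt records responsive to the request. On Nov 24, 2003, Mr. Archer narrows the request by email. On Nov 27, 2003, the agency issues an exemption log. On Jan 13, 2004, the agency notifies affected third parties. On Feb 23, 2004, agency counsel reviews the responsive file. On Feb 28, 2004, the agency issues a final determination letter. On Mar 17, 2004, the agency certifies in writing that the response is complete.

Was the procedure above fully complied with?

Yes

Step 1: 34 days after Jul 26, 2003 (when the request is received) is Aug 29, 2003; done Jul 27, 2003 — timely.
Step 2: 25 days after Jul 27, 2003 (when the acknowledgement is issued) is Aug 21, 2003; Jul 28, 2003 is within that limit.
Step 3: 57 days after Aug 27, 2003 (end of the 30-day objection period, which began when the fee estimate is provided on Jul 28, 2003) is Oct 23, 2003; completed Oct 22, 2003, before the deadline.
Step 4: 85 days after Nov 11, 2003 (end of the 20-day response period, which began when the non-exempt records are produced on Oct 22, 2003) is Feb 4, 2004; Nov 27, 2003 is within that limit.
Step 5: the window is 9–31 days after Dec 14, 2003 (end of the 17-day comment period, which began when the exemption log is issued on Nov 27, 2003), so Dec 23, 2003 through Jan 14, 2004; done Jan 13, 2004, which is between those dates.
Step 6: 47 days after Jan 13, 2004 (when third parties are notified) is Feb 29, 2004; completed Feb 28, 2004, before the deadline.
Step 7: the window is 16–37 days after Feb 28, 2004 (when the final determination letter is issued), so Mar 15, 2004 through Apr 5, 2004; done Mar 17, 2004, which is between those dates.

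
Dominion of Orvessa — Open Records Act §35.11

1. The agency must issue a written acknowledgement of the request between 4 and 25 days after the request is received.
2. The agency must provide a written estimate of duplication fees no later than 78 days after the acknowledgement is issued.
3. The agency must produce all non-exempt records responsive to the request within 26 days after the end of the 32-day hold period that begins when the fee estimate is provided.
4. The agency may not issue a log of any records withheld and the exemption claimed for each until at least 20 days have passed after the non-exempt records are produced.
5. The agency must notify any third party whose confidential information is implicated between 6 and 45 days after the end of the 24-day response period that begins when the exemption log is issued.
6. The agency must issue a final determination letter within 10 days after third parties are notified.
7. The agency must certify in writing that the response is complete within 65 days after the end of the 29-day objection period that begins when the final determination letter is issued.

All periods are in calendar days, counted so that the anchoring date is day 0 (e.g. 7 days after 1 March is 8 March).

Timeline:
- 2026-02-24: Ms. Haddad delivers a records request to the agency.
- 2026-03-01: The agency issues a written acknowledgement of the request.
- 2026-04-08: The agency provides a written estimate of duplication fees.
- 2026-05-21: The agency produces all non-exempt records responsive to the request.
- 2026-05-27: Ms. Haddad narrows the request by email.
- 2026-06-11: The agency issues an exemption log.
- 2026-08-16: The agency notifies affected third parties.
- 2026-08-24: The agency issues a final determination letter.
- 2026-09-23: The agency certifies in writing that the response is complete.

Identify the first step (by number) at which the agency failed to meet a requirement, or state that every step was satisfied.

None — every step was satisfied

Step 1 — 4 and 25 days from 2026-02-24 (when the request is received) are 2026-02-28 and 2026-03-21 respectively; done 2026-03-01 — within the window.
Step 2 — counting 78 days from 2026-03-01 (when the acknowledgement is issued) gives a deadline of 2026-05-18; 2026-04-08 is within that limit.
Step 3 — counting 26 days from 2026-05-10 (end of the 32-day hold period, which began when the fee estimate is provided on 2026-04-08) gives a deadline of 2026-06-05; 2026-05-21 is within that limit.
Step 4 — must wait 20 days from 2026-05-21 (when the non-exempt records are produced), so not before 2026-06-10; done 2026-06-11 — permitted.
Step 5 — 6 and 45 days from 2026-07-05 (end of the 24-day response period, which began when the exemption log is issued on 2026-06-11) are 2026-07-11 and 2026-08-19 respectively; 2026-08-16 falls inside that range.
Step 6 — counting 10 days from 2026-08-16 (when third parties are notified) gives a deadline of 2026-08-26; done 2026-08-24 — timely.
Step 7 — counting 65 days from 2026-09-22 (end of the 29-day objection period, which began when the final determination letter is issued on 2026-08-24) gives a deadline of 2026-11-26; 2026-09-23 is within that limit.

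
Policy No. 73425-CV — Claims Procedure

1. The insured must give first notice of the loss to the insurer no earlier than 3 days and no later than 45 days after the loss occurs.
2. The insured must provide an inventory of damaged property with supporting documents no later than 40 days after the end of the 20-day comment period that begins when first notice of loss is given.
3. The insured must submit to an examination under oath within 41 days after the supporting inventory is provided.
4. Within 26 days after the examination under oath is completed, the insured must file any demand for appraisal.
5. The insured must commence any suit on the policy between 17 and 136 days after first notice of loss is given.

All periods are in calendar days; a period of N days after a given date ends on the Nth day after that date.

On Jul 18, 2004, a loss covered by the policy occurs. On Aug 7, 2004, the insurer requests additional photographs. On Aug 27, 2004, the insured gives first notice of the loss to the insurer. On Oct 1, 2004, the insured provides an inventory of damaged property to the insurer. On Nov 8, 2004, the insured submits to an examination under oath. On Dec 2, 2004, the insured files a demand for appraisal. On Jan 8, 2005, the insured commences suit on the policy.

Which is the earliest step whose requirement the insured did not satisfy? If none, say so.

(1) the permitted window runs from Jul 18, 2004 + 3 = Jul 21, 2004 to Jul 18, 2004 + 45 = Sep 1, 2004; Aug 27, 2004 falls inside that range.
(2) due by Sep 16, 2004 + 40 days = Oct 26, 2004; completed Oct 1, 2004, before the deadline.
(3) due by Oct 1, 2004 + 41 days = Nov 11, 2004; completed Nov 8, 2004, before the deadline.
(4) due by Nov 8, 2004 + 26 days = Dec 4, 2004; Dec 2, 2004 is within that limit.
(5) the permitted window runs from Aug 27, 2004 + 17 = Sep 13, 2004 to Aug 27, 2004 + 136 = Jan 10, 2005; Jan 8, 2005 falls inside that range.

None — every step was satisfied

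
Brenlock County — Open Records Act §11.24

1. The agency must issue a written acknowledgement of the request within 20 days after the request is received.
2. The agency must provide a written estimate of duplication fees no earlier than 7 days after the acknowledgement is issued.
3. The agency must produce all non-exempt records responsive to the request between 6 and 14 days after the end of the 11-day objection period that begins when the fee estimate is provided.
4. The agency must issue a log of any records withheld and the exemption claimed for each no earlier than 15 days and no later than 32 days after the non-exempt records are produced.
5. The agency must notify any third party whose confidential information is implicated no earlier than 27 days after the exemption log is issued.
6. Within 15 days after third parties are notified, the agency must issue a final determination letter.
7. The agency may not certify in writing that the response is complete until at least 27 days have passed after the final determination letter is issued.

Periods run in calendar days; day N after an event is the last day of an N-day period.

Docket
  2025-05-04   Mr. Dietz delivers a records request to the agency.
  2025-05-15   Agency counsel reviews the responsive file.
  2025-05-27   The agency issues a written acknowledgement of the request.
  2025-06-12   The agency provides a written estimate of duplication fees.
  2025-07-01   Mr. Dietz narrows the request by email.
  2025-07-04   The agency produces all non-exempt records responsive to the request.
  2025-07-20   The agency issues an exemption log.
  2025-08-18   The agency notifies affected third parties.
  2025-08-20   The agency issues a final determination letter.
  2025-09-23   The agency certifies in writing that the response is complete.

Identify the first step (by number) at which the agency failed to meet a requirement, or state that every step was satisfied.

Step 1

(1) due by 2025-05-04 + 20 days = 2025-05-24; done 2025-05-27 — 3 days late.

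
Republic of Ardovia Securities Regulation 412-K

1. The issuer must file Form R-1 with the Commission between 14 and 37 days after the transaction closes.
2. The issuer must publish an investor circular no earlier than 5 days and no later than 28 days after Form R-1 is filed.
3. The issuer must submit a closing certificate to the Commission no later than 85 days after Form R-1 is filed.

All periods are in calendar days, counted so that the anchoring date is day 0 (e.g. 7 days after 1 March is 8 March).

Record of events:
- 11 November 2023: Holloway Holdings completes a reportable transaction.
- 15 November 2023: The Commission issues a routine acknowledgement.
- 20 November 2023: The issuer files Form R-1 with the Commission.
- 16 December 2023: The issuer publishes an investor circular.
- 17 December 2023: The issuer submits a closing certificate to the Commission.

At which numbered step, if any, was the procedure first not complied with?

(1) the permitted window runs from 11 November 2023 + 14 = 25 November 2023 to 11 November 2023 + 37 = 18 December 2023; 20 November 2023 is 5 days too early.

Step 1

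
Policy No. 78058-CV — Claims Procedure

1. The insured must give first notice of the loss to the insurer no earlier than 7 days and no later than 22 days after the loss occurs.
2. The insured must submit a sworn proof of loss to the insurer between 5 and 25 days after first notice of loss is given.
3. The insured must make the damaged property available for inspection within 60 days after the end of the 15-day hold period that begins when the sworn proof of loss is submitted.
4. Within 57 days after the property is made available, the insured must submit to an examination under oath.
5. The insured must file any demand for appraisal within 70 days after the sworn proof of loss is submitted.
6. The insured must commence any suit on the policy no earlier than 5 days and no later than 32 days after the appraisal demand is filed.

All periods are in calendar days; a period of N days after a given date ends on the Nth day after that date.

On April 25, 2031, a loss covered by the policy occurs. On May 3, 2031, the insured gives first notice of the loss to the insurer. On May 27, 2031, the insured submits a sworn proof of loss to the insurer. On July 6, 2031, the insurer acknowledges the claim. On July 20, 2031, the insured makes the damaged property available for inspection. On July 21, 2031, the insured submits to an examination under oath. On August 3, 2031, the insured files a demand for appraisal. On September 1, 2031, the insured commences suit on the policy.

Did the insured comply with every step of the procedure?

Yes

Step 1: the window is 7–22 days after April 25, 2031 (when the loss occurs), so May 2, 2031 through May 17, 2031; May 3, 2031 falls inside that range.
Step 2: the window is 5–25 days after May 3, 2031 (when first notice of loss is given), so May 8, 2031 through May 28, 2031; done May 27, 2031 — within the window.
Step 3: 60 days after June 11, 2031 (end of the 15-day hold period, which began when the sworn proof of loss is submitted on May 27, 2031) is August 10, 2031; completed July 20, 2031, before the deadline.
Step 4: 57 days after July 20, 2031 (when the property is made available) is September 15, 2031; completed July 21, 2031, before the deadline.
Step 5: 70 days after May 27, 2031 (when the sworn proof of loss is submitted) is August 5, 2031; done August 3, 2031 — timely.
Step 6: the window is 5–32 days after August 3, 2031 (when the appraisal demand is filed), so August 8, 2031 through September 4, 2031; done September 1, 2031 — within the window.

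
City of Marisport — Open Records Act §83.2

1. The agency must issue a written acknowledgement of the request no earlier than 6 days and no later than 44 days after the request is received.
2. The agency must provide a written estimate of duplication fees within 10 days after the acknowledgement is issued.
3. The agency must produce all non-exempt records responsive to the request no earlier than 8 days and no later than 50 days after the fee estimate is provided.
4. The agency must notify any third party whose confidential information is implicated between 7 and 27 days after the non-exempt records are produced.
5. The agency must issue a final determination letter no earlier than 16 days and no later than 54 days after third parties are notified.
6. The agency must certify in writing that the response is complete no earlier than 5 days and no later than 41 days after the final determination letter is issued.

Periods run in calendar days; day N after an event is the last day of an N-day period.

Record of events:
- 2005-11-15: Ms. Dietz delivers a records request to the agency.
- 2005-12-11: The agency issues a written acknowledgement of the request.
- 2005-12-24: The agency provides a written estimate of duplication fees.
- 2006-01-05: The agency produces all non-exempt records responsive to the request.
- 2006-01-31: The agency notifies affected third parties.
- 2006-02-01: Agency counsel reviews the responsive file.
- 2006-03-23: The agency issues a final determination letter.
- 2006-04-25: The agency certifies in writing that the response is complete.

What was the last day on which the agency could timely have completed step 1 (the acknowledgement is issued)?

Step 1 runs from 2005-11-15, when the request is received. The window is 6–44 days after 2005-11-15; it closes on 2005-12-29.

2005-12-29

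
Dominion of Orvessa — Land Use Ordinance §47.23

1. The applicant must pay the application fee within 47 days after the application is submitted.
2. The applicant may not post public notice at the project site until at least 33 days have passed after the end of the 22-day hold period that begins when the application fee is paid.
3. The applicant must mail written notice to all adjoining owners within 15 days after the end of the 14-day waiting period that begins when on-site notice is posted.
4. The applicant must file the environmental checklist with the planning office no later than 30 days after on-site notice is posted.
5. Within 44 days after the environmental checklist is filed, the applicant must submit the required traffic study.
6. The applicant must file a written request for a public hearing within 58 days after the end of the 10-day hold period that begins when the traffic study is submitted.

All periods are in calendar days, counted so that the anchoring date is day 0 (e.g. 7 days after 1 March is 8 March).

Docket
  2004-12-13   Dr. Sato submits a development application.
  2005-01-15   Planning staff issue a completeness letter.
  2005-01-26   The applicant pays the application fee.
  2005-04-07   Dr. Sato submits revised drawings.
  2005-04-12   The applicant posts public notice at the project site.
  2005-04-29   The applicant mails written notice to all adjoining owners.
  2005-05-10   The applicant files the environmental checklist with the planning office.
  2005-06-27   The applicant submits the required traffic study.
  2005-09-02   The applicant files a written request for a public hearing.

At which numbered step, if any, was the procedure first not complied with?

Step 1: 47 days after 2004-12-13 (when the application is submitted) is 2005-01-29; done 2005-01-26 — timely.
Step 2: the earliest permitted date is 33 days after 2005-02-17 (end of the 22-day hold period, which began when the application fee is paid on 2005-01-26), i.e. 2005-03-22; done 2005-04-12 — permitted.
Step 3: 15 days after 2005-04-26 (end of the 14-day waiting period, which began when on-site notice is posted on 2005-04-12) is 2005-05-11; 2005-04-29 is within that limit.
Step 4: 30 days after 2005-04-12 (when on-site notice is posted) is 2005-05-12; completed 2005-05-10, before the deadline.
Step 5: 44 days after 2005-05-10 (when the environmental checklist is filed) is 2005-06-23; done 2005-06-27 — 4 days late.

Step 5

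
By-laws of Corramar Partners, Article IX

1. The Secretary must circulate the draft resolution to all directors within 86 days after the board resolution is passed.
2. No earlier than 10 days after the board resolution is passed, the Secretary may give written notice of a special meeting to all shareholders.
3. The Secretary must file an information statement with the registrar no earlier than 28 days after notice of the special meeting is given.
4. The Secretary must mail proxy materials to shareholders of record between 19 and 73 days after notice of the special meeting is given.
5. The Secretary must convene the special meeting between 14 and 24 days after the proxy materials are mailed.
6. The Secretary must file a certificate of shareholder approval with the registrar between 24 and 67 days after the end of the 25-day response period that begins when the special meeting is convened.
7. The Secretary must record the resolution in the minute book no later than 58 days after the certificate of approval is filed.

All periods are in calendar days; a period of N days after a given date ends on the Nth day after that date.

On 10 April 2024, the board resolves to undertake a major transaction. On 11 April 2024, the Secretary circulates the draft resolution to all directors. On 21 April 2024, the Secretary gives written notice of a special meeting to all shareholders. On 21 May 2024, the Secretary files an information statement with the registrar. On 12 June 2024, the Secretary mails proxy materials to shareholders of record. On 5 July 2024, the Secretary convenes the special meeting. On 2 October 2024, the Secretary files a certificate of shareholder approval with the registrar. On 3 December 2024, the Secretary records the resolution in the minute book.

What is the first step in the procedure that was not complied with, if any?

(1) due by 10 April 2024 + 86 days = 5 July 2024; 11 April 2024 is within that limit.
(2) permitted from 10 April 2024 + 10 days = 20 April 2024 onward; done 21 April 2024 — permitted.
(3) permitted from 21 April 2024 + 28 days = 19 May 2024 onward; done 21 May 2024 — permitted.
(4) the permitted window runs from 21 April 2024 + 19 = 10 May 2024 to 21 April 2024 + 73 = 3 July 2024; 12 June 2024 falls inside that range.
(5) the permitted window runs from 12 June 2024 + 14 = 26 June 2024 to 12 June 2024 + 24 = 6 July 2024; 5 July 2024 falls inside that range.
(6) the permitted window runs from 30 July 2024 + 24 = 23 August 2024 to 30 July 2024 + 67 = 5 October 2024; 2 October 2024 falls inside that range.
(7) due by 2 October 2024 + 58 days = 29 November 2024; not done until 3 December 2024, 4 days after the deadline.
The procedure was therefore not followed at step 7.

Step 7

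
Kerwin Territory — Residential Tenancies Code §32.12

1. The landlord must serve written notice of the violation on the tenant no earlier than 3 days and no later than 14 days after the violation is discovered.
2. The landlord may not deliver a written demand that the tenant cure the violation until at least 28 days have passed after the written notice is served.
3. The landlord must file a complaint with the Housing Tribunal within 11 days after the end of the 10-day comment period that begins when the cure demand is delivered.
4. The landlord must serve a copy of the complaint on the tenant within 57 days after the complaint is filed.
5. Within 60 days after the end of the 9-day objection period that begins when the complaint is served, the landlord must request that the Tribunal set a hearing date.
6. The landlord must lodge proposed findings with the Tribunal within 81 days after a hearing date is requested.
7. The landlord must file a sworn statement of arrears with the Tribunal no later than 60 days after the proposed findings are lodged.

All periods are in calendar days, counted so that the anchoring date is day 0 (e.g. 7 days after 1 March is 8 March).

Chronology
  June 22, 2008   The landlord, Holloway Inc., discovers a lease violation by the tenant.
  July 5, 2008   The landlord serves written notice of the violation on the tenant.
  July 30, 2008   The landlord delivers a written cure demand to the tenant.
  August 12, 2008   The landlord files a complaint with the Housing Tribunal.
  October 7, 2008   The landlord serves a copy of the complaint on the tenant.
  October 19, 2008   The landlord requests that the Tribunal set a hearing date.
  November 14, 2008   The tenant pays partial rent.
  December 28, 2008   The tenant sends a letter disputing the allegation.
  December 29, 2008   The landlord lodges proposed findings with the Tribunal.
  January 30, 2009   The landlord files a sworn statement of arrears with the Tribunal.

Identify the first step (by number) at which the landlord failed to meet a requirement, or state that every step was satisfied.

Step 2

(1) the permitted window runs from June 22, 2008 + 3 = June 25, 2008 to June 22, 2008 + 14 = July 6, 2008; July 5, 2008 falls inside that range.
(2) permitted from July 5, 2008 + 28 days = August 2, 2008 onward; done July 30, 2008 — 3 days too early.
That is the first point of non-compliance.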